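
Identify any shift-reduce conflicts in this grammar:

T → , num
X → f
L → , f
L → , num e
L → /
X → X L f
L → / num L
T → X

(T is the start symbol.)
A shift-reduce conflict occurs when an LR(0) state has both:
  - a complete (reduce) item [A → α .] (dot at the end), and
  - a shift item [B → β . c γ] (dot before a terminal).

Augment with T' → T and build the canonical LR(0) collection (I0 = CLOSURE({[T' → . T]}), then GOTO on every symbol after a dot until no new states appear). It has 15 states:
  I0: { [T → . , num], [T → . X], [T' → . T], [X → . X L f], [X → . f] }  — shift
  I1: { [T → , . num] }  — shift
  I2: { [T' → T .] }  — accept
  I3: { [L → . , f], [L → . , num e], [L → . / num L], [L → . /], [T → X .], [X → X . L f] }  — shift, reduce
  I4: { [X → f .] }  — reduce
  I5: { [L → , . f], [L → , . num e] }  — shift
  I6: { [L → / . num L], [L → / .] }  — shift, reduce
  I7: { [X → X L . f] }  — shift
  I8: { [X → X L f .] }  — reduce
  I9: { [L → . , f], [L → . , num e], [L → . / num L], [L → . /], [L → / num . L] }  — shift
  I10: { [L → / num L .] }  — reduce
  I11: { [L → , f .] }  — reduce
  I12: { [L → , num . e] }  — shift
  I13: { [L → , num e .] }  — reduce
  I14: { [T → , num .] }  — reduce

I3 contains reduce item [T → X .] and shift items [L → . , f], [L → . , num e], [L → . /], [L → . / num L] — shift-reduce conflict.
I6 contains reduce item [L → / .] and shift item [L → / . num L] — shift-reduce conflict.

Answer: Yes — I3: [T → X .] vs [L → . , f]; I6: [L → / .] vs [L → / . num L]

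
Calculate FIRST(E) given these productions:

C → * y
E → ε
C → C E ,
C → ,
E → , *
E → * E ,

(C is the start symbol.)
To compute FIRST(E), examine every production with E on the left-hand side, reading each right-hand side left to right until a non-nullable symbol is reached.

From E → ε:
  - ε-production, so ε ∈ FIRST(E)
From E → , *:
  - ',' is a terminal: add ',' and stop
From E → * E ,:
  - '*' is a terminal: add '*' and stop

Collecting: FIRST(E) = { '*', ',', ε }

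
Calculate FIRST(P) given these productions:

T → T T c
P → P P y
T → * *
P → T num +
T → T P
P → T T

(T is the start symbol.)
{ '*' }

FIRST sets of the other non-terminals involved (by the same procedure, iterated to a fixed point):
  FIRST(T) = { '*' }

From P → P P y:
  - P is the symbol being defined: contributes nothing new
    P is not nullable, so stop
From P → T num +:
  - T is a non-terminal: add FIRST(T) \ {ε} = { '*' }
    T is not nullable, so stop
From P → T T:
  - T is a non-terminal: add FIRST(T) \ {ε} = { '*' }
    T is not nullable, so stop

Collecting: FIRST(P) = { '*' }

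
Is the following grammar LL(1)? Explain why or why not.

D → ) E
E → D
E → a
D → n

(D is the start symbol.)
A grammar is LL(1) if for each non-terminal N with multiple productions, the predict sets of those productions are pairwise disjoint, where PREDICT(N → α) = (FIRST(α) \ {ε}) ∪ (FOLLOW(N) if α ⇒* ε).

Relevant sets:
  FIRST(D) = { ')', 'n' }

For D:
  PREDICT(D → ')' E) = { ')' }
  PREDICT(D → n) = { 'n' }
For E:
  PREDICT(E → D) = { ')', 'n' }
  PREDICT(E → a) = { 'a' }

All predict sets are disjoint. The grammar IS LL(1).

Answer: Yes, the grammar is LL(1).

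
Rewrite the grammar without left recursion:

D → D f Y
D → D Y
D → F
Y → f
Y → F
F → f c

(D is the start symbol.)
D is directly left-recursive. The standard transformation for
  A → A α₁ | ... | A α_m | β₁ | ... | β_n
is
  A  → β₁ A' | ... | β_n A'
  A' → α₁ A' | ... | α_m A' | ε

D → F becomes D → F D'
D → D f Y becomes D' → f Y D'
D → D Y becomes D' → Y D'
Add D' → ε

Productions for other non-terminals are unchanged:
  Y → f
  Y → F
  F → f c

Resulting grammar:
D → F D'
D' → f Y D'
D' → Y D'
D' → ε
Y → f
Y → F
F → f c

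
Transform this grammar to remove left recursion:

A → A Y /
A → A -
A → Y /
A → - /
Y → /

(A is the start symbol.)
A → Y / A'
A → - / A'
A' → Y / A'
A' → - A'
A' → ε
Y → /

A is directly left-recursive. The standard transformation for
  A → A α₁ | ... | A α_m | β₁ | ... | β_n
is
  A  → β₁ A' | ... | β_n A'
  A' → α₁ A' | ... | α_m A' | ε

A → Y / becomes A → Y / A'
A → - / becomes A → - / A'
A → A Y / becomes A' → Y / A'
A → A - becomes A' → - A'
Add A' → ε

Productions for other non-terminals are unchanged:
  Y → /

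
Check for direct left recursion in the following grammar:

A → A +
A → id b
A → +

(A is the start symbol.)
Yes, A is left-recursive

A → A +: LEFT RECURSIVE (starts with A)
A → id b: starts with id
A → +: starts with '+'

The grammar has direct left recursion on: A.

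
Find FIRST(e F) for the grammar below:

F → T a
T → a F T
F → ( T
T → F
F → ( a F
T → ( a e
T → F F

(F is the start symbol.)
{ 'e' }

To compute FIRST(e F), process the symbols left to right:
Symbol e is a terminal. Add 'e' and stop.
FIRST(e F) = { 'e' }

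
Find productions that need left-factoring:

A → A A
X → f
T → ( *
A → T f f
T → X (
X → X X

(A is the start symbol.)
No, left-factoring is not needed

Left-factoring is needed when two productions for the same non-terminal
share a common prefix on the right-hand side.

Productions for A:
  A → A A
  A → T f f
Productions for X:
  X → f
  X → X X
Productions for T:
  T → ( *
  T → X (

No common prefixes found.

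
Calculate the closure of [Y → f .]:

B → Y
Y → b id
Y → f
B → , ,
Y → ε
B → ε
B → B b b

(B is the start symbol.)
{ [Y → f .] }

Start with: [Y → f .]
The dot is at the end, so nothing is added.

CLOSURE = { [Y → f .] }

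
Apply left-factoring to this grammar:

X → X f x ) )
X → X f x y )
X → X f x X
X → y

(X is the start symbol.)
Left-factoring transforms A → αβ₁ | αβ₂ into A → αA' and A' → β₁ | β₂
(α is the longest common prefix among the alternatives). Repeat until
no nonterminal has two alternatives with a common prefix.

Round 1: X has alternatives sharing prefix 'X f x'. Introduce X': X → X f x X'
  Add: X' → ) )
  Add: X' → y )
  Add: X' → X

No remaining common prefixes — done.

Resulting grammar:
X → X f x X'
X' → ) )
X' → y )
X' → X
X → y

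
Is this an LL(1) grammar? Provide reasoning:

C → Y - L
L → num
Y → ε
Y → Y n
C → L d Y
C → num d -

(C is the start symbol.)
A grammar is LL(1) if for each non-terminal N with multiple productions, the predict sets of those productions are pairwise disjoint, where PREDICT(N → α) = (FIRST(α) \ {ε}) ∪ (FOLLOW(N) if α ⇒* ε).

Relevant sets:
  FIRST(Y) = { 'n', ε }
  FIRST(L) = { 'num' }
  FOLLOW(Y) = { $, '-', 'n' }

For C:
  PREDICT(C → Y '-' L) = { '-', 'n' }
  PREDICT(C → L d Y) = { 'num' }
  PREDICT(C → num d '-') = { 'num' }
For Y:
  PREDICT(Y → ε) = { $, '-', 'n' }
  PREDICT(Y → Y n) = { 'n' }
L has a single production, so nothing to check there.

Conflict found: Predict set conflict for C: { 'num' }
The grammar is NOT LL(1).

Answer: No. Predict set conflict for C: { 'num' }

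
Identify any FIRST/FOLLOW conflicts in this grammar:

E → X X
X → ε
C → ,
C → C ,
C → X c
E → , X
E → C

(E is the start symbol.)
No FIRST/FOLLOW conflicts.

A FIRST/FOLLOW conflict occurs when a non-terminal N has a nullable alternative N → β (β ⇒* ε) and another alternative N → α with FIRST(α) ∩ FOLLOW(N) ≠ ∅: on such a lookahead the parser cannot decide between expanding α and letting N vanish via β.

Nullable non-terminals: E, X.
FIRST sets used below: FIRST(X) = { ε }, FIRST(C) = { ',', 'c' }

E: nullable alternative(s) E → X X; FOLLOW(E) = { $ }
  E → X X: FIRST \ {ε} = { } — this is the only nullable alternative, skip
  E → , X: FIRST \ {ε} = { ',' } — disjoint from FOLLOW(E)
  E → C: FIRST \ {ε} = { ',', 'c' } — disjoint from FOLLOW(E)
X has a nullable alternative but only one production, so nothing to check.

C has no nullable alternative, so no FIRST/FOLLOW check is needed there.

No FIRST/FOLLOW conflicts found.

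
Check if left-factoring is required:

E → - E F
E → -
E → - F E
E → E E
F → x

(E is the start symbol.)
Yes, E has productions with common prefix '-'

Left-factoring is needed when two productions for the same non-terminal
share a common prefix on the right-hand side.

Productions for E:
  E → - E F
  E → -
  E → - F E
  E → E E

Found common prefix '-' in productions for E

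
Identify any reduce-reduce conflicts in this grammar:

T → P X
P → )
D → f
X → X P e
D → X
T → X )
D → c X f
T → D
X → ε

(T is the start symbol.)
Yes — I12: [P → ) .] vs [T → X ) .]

Augment with T' → T and build the canonical LR(0) collection (I0 = CLOSURE({[T' → . T]}), then GOTO on every symbol after a dot until no new states appear). It has 14 states:
  I0: { [D → . X], [D → . c X f], [D → . f], [P → . )], [T → . D], [T → . P X], [T → . X )], [T' → . T], [X → . X P e], [X → .] }  — shift, reduce
  I1: { [P → ) .] }  — reduce
  I2: { [T → D .] }  — reduce
  I3: { [T → P . X], [X → . X P e], [X → .] }  — reduce
  I4: { [T' → T .] }  — accept
  I5: { [D → X .], [P → . )], [T → X . )], [X → X . P e] }  — shift, reduce
  I6: { [D → c . X f], [X → . X P e], [X → .] }  — reduce
  I7: { [D → f .] }  — reduce
  I8: { [D → c X . f], [P → . )], [X → X . P e] }  — shift
  I9: { [X → X P . e] }  — shift
  I10: { [D → c X f .] }  — reduce
  I11: { [X → X P e .] }  — reduce
  I12: { [P → ) .], [T → X ) .] }  — 2 reduces
  I13: { [P → . )], [T → P X .], [X → X . P e] }  — shift, reduce

I12 contains complete items [P → ) .], [T → X ) .] — reduce-reduce conflict.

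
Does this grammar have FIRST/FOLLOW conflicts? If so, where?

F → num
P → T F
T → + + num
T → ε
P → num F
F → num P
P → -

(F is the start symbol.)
No FIRST/FOLLOW conflicts.

Nullable non-terminals: T.

T: nullable alternative(s) T → ε; FOLLOW(T) = { 'num' }
  T → + + num: FIRST \ {ε} = { '+' } — disjoint from FOLLOW(T)
  T → ε: FIRST \ {ε} = { } — this is the only nullable alternative, skip

F, P have no nullable alternative, so no FIRST/FOLLOW check is needed there.

No FIRST/FOLLOW conflicts found.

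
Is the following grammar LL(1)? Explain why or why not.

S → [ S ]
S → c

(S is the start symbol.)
A grammar is LL(1) if for each non-terminal N with multiple productions, the predict sets of those productions are pairwise disjoint, where PREDICT(N → α) = (FIRST(α) \ {ε}) ∪ (FOLLOW(N) if α ⇒* ε).

For S:
  PREDICT(S → '[' S ']') = { '[' }
  PREDICT(S → c) = { 'c' }

All predict sets are disjoint. The grammar IS LL(1).

Answer: Yes, the grammar is LL(1).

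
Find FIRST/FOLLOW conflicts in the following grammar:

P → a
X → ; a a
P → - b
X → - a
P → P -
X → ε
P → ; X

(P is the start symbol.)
Yes. X → '-' a with FOLLOW(X) on { '-' }

A FIRST/FOLLOW conflict occurs when a non-terminal N has a nullable alternative N → β (β ⇒* ε) and another alternative N → α with FIRST(α) ∩ FOLLOW(N) ≠ ∅: on such a lookahead the parser cannot decide between expanding α and letting N vanish via β.

Nullable non-terminals: X.

X: nullable alternative(s) X → ε; FOLLOW(X) = { $, '-' }
  X → ; a a: FIRST \ {ε} = { ';' } — disjoint from FOLLOW(X)
  X → - a: FIRST \ {ε} = { '-' } — overlaps FOLLOW(X) on { '-' }: CONFLICT
  X → ε: FIRST \ {ε} = { } — this is the only nullable alternative, skip

P has no nullable alternative, so no FIRST/FOLLOW check is needed there.

So the grammar has 1 FIRST/FOLLOW conflict (marked CONFLICT above).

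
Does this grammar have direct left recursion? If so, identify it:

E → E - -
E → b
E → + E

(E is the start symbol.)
E → E - -: LEFT RECURSIVE (starts with E)
E → b: starts with b
E → + E: starts with '+'

The grammar has direct left recursion on: E.

Answer: Yes, E is left-recursive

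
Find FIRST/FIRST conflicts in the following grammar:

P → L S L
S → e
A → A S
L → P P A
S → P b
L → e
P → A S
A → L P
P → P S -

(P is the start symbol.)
Yes. P → L S L / P → A S on { 'e' }; P → L S L / P → P S '-' on { 'e' }; P → A S / P → P S '-' on { 'e' }; S → e / S → P b on { 'e' }; A → A S / A → L P on { 'e' }; L → P P A / L → e on { 'e' }

FIRST sets of the non-terminals at (or reachable through a nullable prefix from) the front of some alternative:
  FIRST(L) = { 'e' }
  FIRST(A) = { 'e' }
  FIRST(P) = { 'e' }

Productions for P:
  P → L S L: FIRST = { 'e' }
  P → A S: FIRST = { 'e' }
  P → P S -: FIRST = { 'e' }
Productions for S:
  S → e: FIRST = { 'e' }
  S → P b: FIRST = { 'e' }
Productions for A:
  A → A S: FIRST = { 'e' }
  A → L P: FIRST = { 'e' }
Productions for L:
  L → P P A: FIRST = { 'e' }
  L → e: FIRST = { 'e' }

Conflict for P: P → L S L and P → A S
  Overlap: { 'e' }
Conflict for P: P → L S L and P → P S -
  Overlap: { 'e' }
Conflict for P: P → A S and P → P S -
  Overlap: { 'e' }
Conflict for S: S → e and S → P b
  Overlap: { 'e' }
Conflict for A: A → A S and A → L P
  Overlap: { 'e' }
Conflict for L: L → P P A and L → e
  Overlap: { 'e' }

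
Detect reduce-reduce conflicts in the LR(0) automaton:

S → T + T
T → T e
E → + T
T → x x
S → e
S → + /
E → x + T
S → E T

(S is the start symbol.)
A reduce-reduce conflict occurs when an LR(0) state has two complete items [A → α .] and [B → β .] — both call for a reduction, and with no lookahead the parser cannot choose between them.

Augment with S' → S and build the canonical LR(0) collection (I0 = CLOSURE({[S' → . S]}), then GOTO on every symbol after a dot until no new states appear). It has 17 states:
  I0: { [E → . + T], [E → . x + T], [S → . + /], [S → . E T], [S → . T + T], [S → . e], [S' → . S], [T → . T e], [T → . x x] }  — shift
  I1: { [E → + . T], [S → + . /], [T → . T e], [T → . x x] }  — shift
  I2: { [S → E . T], [T → . T e], [T → . x x] }  — shift
  I3: { [S' → S .] }  — accept
  I4: { [S → T . + T], [T → T . e] }  — shift
  I5: { [S → e .] }  — reduce
  I6: { [E → x . + T], [T → x . x] }  — shift
  I7: { [E → x + . T], [T → . T e], [T → . x x] }  — shift
  I8: { [T → x x .] }  — reduce
  I9: { [E → x + T .], [T → T . e] }  — shift, reduce
  I10: { [T → x . x] }  — shift
  I11: { [T → T e .] }  — reduce
  I12: { [S → T + . T], [T → . T e], [T → . x x] }  — shift
  I13: { [S → T + T .], [T → T . e] }  — shift, reduce
  I14: { [S → E T .], [T → T . e] }  — shift, reduce
  I15: { [S → + / .] }  — reduce
  I16: { [E → + T .], [T → T . e] }  — shift, reduce

No state contains more than one complete item.

Answer: No reduce-reduce conflicts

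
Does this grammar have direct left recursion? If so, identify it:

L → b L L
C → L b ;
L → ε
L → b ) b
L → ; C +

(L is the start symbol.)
Direct left recursion occurs when N → N α for some non-terminal N (the right-hand side begins with the left-hand side itself).

L → b L L: starts with b
C → L b ;: starts with L
L → ε: starts with ε
L → b ) b: starts with b
L → ; C +: starts with ';'

No direct left recursion found.

Answer: No direct left recursion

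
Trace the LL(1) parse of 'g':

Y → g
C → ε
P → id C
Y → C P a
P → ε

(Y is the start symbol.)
LL(1) parsing maintains a stack (initially the start symbol over $) and the input. At each step: if the stack top is a terminal, match it against the current input token; if it is a non-terminal N, replace it with the RHS of M[N, lookahead] (the unique production whose predict set contains the lookahead).

Stack is shown with the top on the left.

Stack  Input  Action
--------------------
Y $    g $    output Y → g
g $    g $    match 'g'
$      $      accept

The string is accepted.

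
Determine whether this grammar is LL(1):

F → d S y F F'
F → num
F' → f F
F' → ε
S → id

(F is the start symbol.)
No. Predict set conflict for F': { 'f' }

A grammar is LL(1) if for each non-terminal N with multiple productions, the predict sets of those productions are pairwise disjoint, where PREDICT(N → α) = (FIRST(α) \ {ε}) ∪ (FOLLOW(N) if α ⇒* ε).

Relevant sets:
  FOLLOW(F') = { $, 'f' }

For F:
  PREDICT(F → d S y F F') = { 'd' }
  PREDICT(F → num) = { 'num' }
For F':
  PREDICT(F' → f F) = { 'f' }
  PREDICT(F' → ε) = { $, 'f' }
S has a single production, so nothing to check there.

Conflict found: Predict set conflict for F': { 'f' }
The grammar is NOT LL(1).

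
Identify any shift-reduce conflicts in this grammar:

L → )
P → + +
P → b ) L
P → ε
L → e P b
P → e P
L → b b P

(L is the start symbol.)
Augment with L' → L and build the canonical LR(0) collection (I0 = CLOSURE({[L' → . L]}), then GOTO on every symbol after a dot until no new states appear). It has 16 states:
  I0: { [L → . )], [L → . b b P], [L → . e P b], [L' → . L] }  — shift
  I1: { [L → ) .] }  — reduce
  I2: { [L' → L .] }  — accept
  I3: { [L → b . b P] }  — shift
  I4: { [L → e . P b], [P → . + +], [P → . b ) L], [P → . e P], [P → .] }  — shift, reduce
  I5: { [P → + . +] }  — shift
  I6: { [L → e P . b] }  — shift
  I7: { [P → b . ) L] }  — shift
  I8: { [P → . + +], [P → . b ) L], [P → . e P], [P → .], [P → e . P] }  — shift, reduce
  I9: { [P → e P .] }  — reduce
  I10: { [L → . )], [L → . b b P], [L → . e P b], [P → b ) . L] }  — shift
  I11: { [P → b ) L .] }  — reduce
  I12: { [L → e P b .] }  — reduce
  I13: { [P → + + .] }  — reduce
  I14: { [L → b b . P], [P → . + +], [P → . b ) L], [P → . e P], [P → .] }  — shift, reduce
  I15: { [L → b b P .] }  — reduce

I4 contains reduce item [P → .] and shift items [P → . + +], [P → . b ) L], [P → . e P] — shift-reduce conflict.
I8 contains reduce item [P → .] and shift items [P → . + +], [P → . b ) L], [P → . e P] — shift-reduce conflict.
I14 contains reduce item [P → .] and shift items [P → . + +], [P → . b ) L], [P → . e P] — shift-reduce conflict.

Answer: Yes — I4: [P → .] vs [P → . + +]; I8: [P → .] vs [P → . + +]; I14: [P → .] vs [P → . + +]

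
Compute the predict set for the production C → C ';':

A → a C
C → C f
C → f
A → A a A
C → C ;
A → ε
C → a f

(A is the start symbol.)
PREDICT(C → C ';') = (FIRST(RHS) \ {ε}) ∪ (FOLLOW(C) if ε ∈ FIRST(RHS), i.e. RHS ⇒* ε)
FIRST(C) = { 'a', 'f' }
FIRST(C ';') = { 'a', 'f' }
ε ∉ FIRST(C ';'), so FOLLOW(C) is not added.
PREDICT(C → C ';') = { 'a', 'f' }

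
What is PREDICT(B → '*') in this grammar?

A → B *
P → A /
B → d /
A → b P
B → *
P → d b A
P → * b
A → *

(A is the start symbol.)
PREDICT(B → '*') = (FIRST(RHS) \ {ε}) ∪ (FOLLOW(B) if ε ∈ FIRST(RHS), i.e. RHS ⇒* ε)
FIRST('*') = { '*' }
ε ∉ FIRST('*'), so FOLLOW(B) is not added.
PREDICT(B → '*') = { '*' }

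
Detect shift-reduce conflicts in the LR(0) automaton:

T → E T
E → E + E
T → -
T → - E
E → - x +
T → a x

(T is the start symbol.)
Yes — I1: [T → - .] vs [E → . - x +]; I9: [E → E + E .] vs [E → E . + E]; I12: [T → - E .] vs [E → E . + E]

Augment with T' → T and build the canonical LR(0) collection (I0 = CLOSURE({[T' → . T]}), then GOTO on every symbol after a dot until no new states appear). It has 13 states:
  I0: { [E → . - x +], [E → . E + E], [T → . - E], [T → . -], [T → . E T], [T → . a x], [T' → . T] }  — shift
  I1: { [E → - . x +], [E → . - x +], [E → . E + E], [T → - . E], [T → - .] }  — shift, reduce
  I2: { [E → . - x +], [E → . E + E], [E → E . + E], [T → . - E], [T → . -], [T → . E T], [T → . a x], [T → E . T] }  — shift
  I3: { [T' → T .] }  — accept
  I4: { [T → a . x] }  — shift
  I5: { [T → a x .] }  — reduce
  I6: { [E → . - x +], [E → . E + E], [E → E + . E] }  — shift
  I7: { [T → E T .] }  — reduce
  I8: { [E → - . x +] }  — shift
  I9: { [E → E + E .], [E → E . + E] }  — shift, reduce
  I10: { [E → - x . +] }  — shift
  I11: { [E → - x + .] }  — reduce
  I12: { [E → E . + E], [T → - E .] }  — shift, reduce

I1 contains reduce item [T → - .] and shift items [E → . - x +], [E → - . x +] — shift-reduce conflict.
I9 contains reduce item [E → E + E .] and shift item [E → E . + E] — shift-reduce conflict.
I12 contains reduce item [T → - E .] and shift item [E → E . + E] — shift-reduce conflict.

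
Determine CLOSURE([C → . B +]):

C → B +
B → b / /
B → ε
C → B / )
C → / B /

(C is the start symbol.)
To compute CLOSURE, for each item [A → α.Bβ] where B is a non-terminal, add [B → .γ] for all productions B → γ; repeat for the newly added items until nothing changes.

Start with: [C → . B +]
  [C → . B +] has the dot before B: add [B → . b / /], [B → .]
No further items can be added.

CLOSURE = { [B → . b / /], [B → .], [C → . B +] }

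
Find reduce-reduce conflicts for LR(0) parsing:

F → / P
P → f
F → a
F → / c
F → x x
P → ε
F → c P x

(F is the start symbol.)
No reduce-reduce conflicts

A reduce-reduce conflict occurs when an LR(0) state has two complete items [A → α .] and [B → β .] — both call for a reduction, and with no lookahead the parser cannot choose between them.

Augment with F' → F and build the canonical LR(0) collection (I0 = CLOSURE({[F' → . F]}), then GOTO on every symbol after a dot until no new states appear). It has 12 states:
  I0: { [F → . / P], [F → . / c], [F → . a], [F → . c P x], [F → . x x], [F' → . F] }  — shift
  I1: { [F → / . P], [F → / . c], [P → . f], [P → .] }  — shift, reduce
  I2: { [F' → F .] }  — accept
  I3: { [F → a .] }  — reduce
  I4: { [F → c . P x], [P → . f], [P → .] }  — shift, reduce
  I5: { [F → x . x] }  — shift
  I6: { [F → x x .] }  — reduce
  I7: { [F → c P . x] }  — shift
  I8: { [P → f .] }  — reduce
  I9: { [F → c P x .] }  — reduce
  I10: { [F → / P .] }  — reduce
  I11: { [F → / c .] }  — reduce

No state contains more than one complete item.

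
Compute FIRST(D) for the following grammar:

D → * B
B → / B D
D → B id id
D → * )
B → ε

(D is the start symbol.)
{ '*', '/', 'id' }

FIRST sets of the other non-terminals involved (by the same procedure, iterated to a fixed point):
  FIRST(B) = { '/', ε }

From D → * B:
  - '*' is a terminal: add '*' and stop
From D → B id id:
  - B is a non-terminal: add FIRST(B) \ {ε} = { '/' }
    B is nullable, so continue to the next symbol
  - id is a terminal: add 'id' and stop
From D → * ):
  - '*' is a terminal: add '*' and stop

Collecting: FIRST(D) = { '*', '/', 'id' }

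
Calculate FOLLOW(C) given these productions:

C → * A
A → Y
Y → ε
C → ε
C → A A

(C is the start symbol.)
C is the start symbol, so $ ∈ FOLLOW(C).
C does not occur on any right-hand side.

Taking the union: FOLLOW(C) = { $ }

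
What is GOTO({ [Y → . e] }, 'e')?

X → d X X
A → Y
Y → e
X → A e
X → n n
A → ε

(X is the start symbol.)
{ [Y → e .] }

GOTO(I, 'e') = CLOSURE({ [A → αX.β] : [A → α.Xβ] ∈ I, X = 'e' })

Items with dot before 'e', with the dot advanced:
  [Y → . e] → [Y → e .]
Closure adds nothing (no advanced item has the dot before a non-terminal).

GOTO = { [Y → e .] }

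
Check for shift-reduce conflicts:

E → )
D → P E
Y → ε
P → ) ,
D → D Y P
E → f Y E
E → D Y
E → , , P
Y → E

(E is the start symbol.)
Augment with E' → E and build the canonical LR(0) collection (I0 = CLOSURE({[E' → . E]}), then GOTO on every symbol after a dot until no new states appear). It has 17 states:
  I0: { [D → . D Y P], [D → . P E], [E → . )], [E → . , , P], [E → . D Y], [E → . f Y E], [E' → . E], [P → . ) ,] }  — shift
  I1: { [E → ) .], [P → ) . ,] }  — shift, reduce
  I2: { [E → , . , P] }  — shift
  I3: { [D → . D Y P], [D → . P E], [D → D . Y P], [E → . )], [E → . , , P], [E → . D Y], [E → . f Y E], [E → D . Y], [P → . ) ,], [Y → . E], [Y → .] }  — shift, reduce
  I4: { [E' → E .] }  — accept
  I5: { [D → . D Y P], [D → . P E], [D → P . E], [E → . )], [E → . , , P], [E → . D Y], [E → . f Y E], [P → . ) ,] }  — shift
  I6: { [D → . D Y P], [D → . P E], [E → . )], [E → . , , P], [E → . D Y], [E → . f Y E], [E → f . Y E], [P → . ) ,], [Y → . E], [Y → .] }  — shift, reduce
  I7: { [Y → E .] }  — reduce
  I8: { [D → . D Y P], [D → . P E], [E → . )], [E → . , , P], [E → . D Y], [E → . f Y E], [E → f Y . E], [P → . ) ,] }  — shift
  I9: { [E → f Y E .] }  — reduce
  I10: { [D → P E .] }  — reduce
  I11: { [D → D Y . P], [E → D Y .], [P → . ) ,] }  — shift, reduce
  I12: { [P → ) . ,] }  — shift
  I13: { [D → D Y P .] }  — reduce
  I14: { [P → ) , .] }  — reduce
  I15: { [E → , , . P], [P → . ) ,] }  — shift
  I16: { [E → , , P .] }  — reduce

I1 contains reduce item [E → ) .] and shift item [P → ) . ,] — shift-reduce conflict.
I3 contains reduce item [Y → .] and shift items [E → . )], [E → . , , P], [E → . f Y E], [P → . ) ,] — shift-reduce conflict.
I6 contains reduce item [Y → .] and shift items [E → . )], [E → . , , P], [E → . f Y E], [P → . ) ,] — shift-reduce conflict.
I11 contains reduce item [E → D Y .] and shift item [P → . ) ,] — shift-reduce conflict.

Answer: Yes — I1: [E → ) .] vs [P → ) . ,]; I3: [Y → .] vs [E → . )]; I6: [Y → .] vs [E → . )]; I11: [E → D Y .] vs [P → . ) ,]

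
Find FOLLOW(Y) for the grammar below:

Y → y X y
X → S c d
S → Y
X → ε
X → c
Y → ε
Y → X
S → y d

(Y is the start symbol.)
To compute FOLLOW(Y), find every occurrence of Y on a right-hand side N → α Y β: add FIRST(β) \ {ε}, and if β is empty or nullable also add FOLLOW(N). Iterate to a fixed point.

Y is the start symbol, so $ ∈ FOLLOW(Y).
In S → Y: Y is at the end, add FOLLOW(S)

The FOLLOW sets referred to above (computed the same way, to a fixed point):
  FOLLOW(S) = { 'c' }

Taking the union: FOLLOW(Y) = { $, 'c' }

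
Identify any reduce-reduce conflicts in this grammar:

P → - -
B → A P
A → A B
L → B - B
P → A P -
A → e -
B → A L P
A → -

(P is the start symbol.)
Augment with P' → P and build the canonical LR(0) collection (I0 = CLOSURE({[P' → . P]}), then GOTO on every symbol after a dot until no new states appear). It has 20 states:
  I0: { [A → . -], [A → . A B], [A → . e -], [P → . - -], [P → . A P -], [P' → . P] }  — shift
  I1: { [A → - .], [P → - . -] }  — shift, reduce
  I2: { [A → . -], [A → . A B], [A → . e -], [A → A . B], [B → . A L P], [B → . A P], [P → . - -], [P → . A P -], [P → A . P -] }  — shift
  I3: { [P' → P .] }  — accept
  I4: { [A → e . -] }  — shift
  I5: { [A → e - .] }  — reduce
  I6: { [A → . -], [A → . A B], [A → . e -], [A → A . B], [B → . A L P], [B → . A P], [B → A . L P], [B → A . P], [L → . B - B], [P → . - -], [P → . A P -], [P → A . P -] }  — shift
  I7: { [A → A B .] }  — reduce
  I8: { [P → A P . -] }  — shift
  I9: { [P → A P - .] }  — reduce
  I10: { [A → A B .], [L → B . - B] }  — shift, reduce
  I11: { [A → . -], [A → . A B], [A → . e -], [B → A L . P], [P → . - -], [P → . A P -] }  — shift
  I12: { [B → A P .], [P → A P . -] }  — shift, reduce
  I13: { [B → A L P .] }  — reduce
  I14: { [A → . -], [A → . A B], [A → . e -], [B → . A L P], [B → . A P], [L → B - . B] }  — shift
  I15: { [A → - .] }  — reduce
  I16: { [A → . -], [A → . A B], [A → . e -], [A → A . B], [B → . A L P], [B → . A P], [B → A . L P], [B → A . P], [L → . B - B], [P → . - -], [P → . A P -] }  — shift
  I17: { [L → B - B .] }  — reduce
  I18: { [B → A P .] }  — reduce
  I19: { [P → - - .] }  — reduce

No state contains more than one complete item.

Answer: No reduce-reduce conflicts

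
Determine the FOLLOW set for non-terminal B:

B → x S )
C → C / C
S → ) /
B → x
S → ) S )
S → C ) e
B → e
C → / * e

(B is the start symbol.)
{ $ }

To compute FOLLOW(B), find every occurrence of B on a right-hand side N → α B β: add FIRST(β) \ {ε}, and if β is empty or nullable also add FOLLOW(N). Iterate to a fixed point.

B is the start symbol, so $ ∈ FOLLOW(B).
B does not occur on any right-hand side.

Taking the union: FOLLOW(B) = { $ }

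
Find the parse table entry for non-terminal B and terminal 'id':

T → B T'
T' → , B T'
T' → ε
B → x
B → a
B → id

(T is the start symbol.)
To find M[B, 'id'], we find productions for B where 'id' is in the predict set (PREDICT(N → α) = (FIRST(α) \ {ε}) ∪ (FOLLOW(N) if α ⇒* ε)).

B → x: PREDICT = { 'x' }
B → a: PREDICT = { 'a' }
B → id: PREDICT = { 'id' }
  'id' is in predict set, so this production goes in M[B, 'id']

M[B, 'id'] = B → id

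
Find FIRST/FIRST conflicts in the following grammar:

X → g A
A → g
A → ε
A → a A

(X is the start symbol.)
No FIRST/FIRST conflicts.

Productions for A:
  A → g: FIRST = { 'g' }
  A → ε: FIRST = { ε }
  A → a A: FIRST = { 'a' }
X has only one production, so no FIRST/FIRST conflict is possible there.

All alternatives of each non-terminal have pairwise disjoint FIRST sets.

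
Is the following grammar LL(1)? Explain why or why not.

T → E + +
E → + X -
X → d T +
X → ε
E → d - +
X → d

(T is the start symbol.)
A grammar is LL(1) if for each non-terminal N with multiple productions, the predict sets of those productions are pairwise disjoint, where PREDICT(N → α) = (FIRST(α) \ {ε}) ∪ (FOLLOW(N) if α ⇒* ε).

Relevant sets:
  FOLLOW(X) = { '-' }

For E:
  PREDICT(E → '+' X '-') = { '+' }
  PREDICT(E → d '-' '+') = { 'd' }
For X:
  PREDICT(X → d T '+') = { 'd' }
  PREDICT(X → ε) = { '-' }
  PREDICT(X → d) = { 'd' }
T has a single production, so nothing to check there.

Conflict found: Predict set conflict for X: { 'd' }
The grammar is NOT LL(1).

Answer: No. Predict set conflict for X: { 'd' }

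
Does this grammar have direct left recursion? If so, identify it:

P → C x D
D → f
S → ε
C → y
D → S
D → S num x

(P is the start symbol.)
No direct left recursion

P → C x D: starts with C
D → f: starts with f
S → ε: starts with ε
C → y: starts with y
D → S: starts with S
D → S num x: starts with S

No direct left recursion found.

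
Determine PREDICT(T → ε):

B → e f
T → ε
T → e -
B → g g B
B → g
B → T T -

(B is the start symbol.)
PREDICT(T → ε) = (FIRST(RHS) \ {ε}) ∪ (FOLLOW(T) if ε ∈ FIRST(RHS), i.e. RHS ⇒* ε)
The right-hand side is ε (FIRST(ε) = { ε }), so the predict set is FOLLOW(T) = { '-', 'e' }
PREDICT(T → ε) = { '-', 'e' }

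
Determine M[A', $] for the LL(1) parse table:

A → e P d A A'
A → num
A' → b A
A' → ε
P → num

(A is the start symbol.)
A' → ε

To find M[A', $], we find productions for A' where $ is in the predict set (PREDICT(N → α) = (FIRST(α) \ {ε}) ∪ (FOLLOW(N) if α ⇒* ε)).

Relevant sets:
  FOLLOW(A') = { $, 'b' }

A' → b A: PREDICT = { 'b' }
A' → ε: PREDICT = { $, 'b' }
  $ is in predict set, so this production goes in M[A', $]

M[A', $] = A' → ε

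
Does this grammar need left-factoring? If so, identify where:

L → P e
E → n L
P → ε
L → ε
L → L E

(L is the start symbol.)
No, left-factoring is not needed

Left-factoring is needed when two productions for the same non-terminal
share a common prefix on the right-hand side.

Productions for L:
  L → P e
  L → ε
  L → L E

No common prefixes found.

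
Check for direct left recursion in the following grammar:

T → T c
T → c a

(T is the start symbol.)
Yes, T is left-recursive

Direct left recursion occurs when N → N α for some non-terminal N (the right-hand side begins with the left-hand side itself).

T → T c: LEFT RECURSIVE (starts with T)
T → c a: starts with c

The grammar has direct left recursion on: T.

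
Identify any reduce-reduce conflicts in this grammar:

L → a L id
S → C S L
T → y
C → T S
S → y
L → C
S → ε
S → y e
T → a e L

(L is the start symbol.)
A reduce-reduce conflict occurs when an LR(0) state has two complete items [A → α .] and [B → β .] — both call for a reduction, and with no lookahead the parser cannot choose between them.

Augment with L' → L and build the canonical LR(0) collection (I0 = CLOSURE({[L' → . L]}), then GOTO on every symbol after a dot until no new states appear). It has 17 states:
  I0: { [C → . T S], [L → . C], [L → . a L id], [L' → . L], [T → . a e L], [T → . y] }  — shift
  I1: { [L → C .] }  — reduce
  I2: { [L' → L .] }  — accept
  I3: { [C → . T S], [C → T . S], [S → . C S L], [S → . y e], [S → . y], [S → .], [T → . a e L], [T → . y] }  — shift, reduce
  I4: { [C → . T S], [L → . C], [L → . a L id], [L → a . L id], [T → . a e L], [T → . y], [T → a . e L] }  — shift
  I5: { [T → y .] }  — reduce
  I6: { [L → a L . id] }  — shift
  I7: { [C → . T S], [L → . C], [L → . a L id], [T → . a e L], [T → . y], [T → a e . L] }  — shift
  I8: { [T → a e L .] }  — reduce
  I9: { [L → a L id .] }  — reduce
  I10: { [C → . T S], [S → . C S L], [S → . y e], [S → . y], [S → .], [S → C . S L], [T → . a e L], [T → . y] }  — shift, reduce
  I11: { [C → T S .] }  — reduce
  I12: { [T → a . e L] }  — shift
  I13: { [S → y . e], [S → y .], [T → y .] }  — shift, 2 reduces
  I14: { [S → y e .] }  — reduce
  I15: { [C → . T S], [L → . C], [L → . a L id], [S → C S . L], [T → . a e L], [T → . y] }  — shift
  I16: { [S → C S L .] }  — reduce

I13 contains complete items [S → y .], [T → y .] — reduce-reduce conflict.

Answer: Yes — I13: [S → y .] vs [T → y .]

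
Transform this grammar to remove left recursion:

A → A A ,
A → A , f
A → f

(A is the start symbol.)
A is directly left-recursive. The standard transformation for
  A → A α₁ | ... | A α_m | β₁ | ... | β_n
is
  A  → β₁ A' | ... | β_n A'
  A' → α₁ A' | ... | α_m A' | ε

A → f becomes A → f A'
A → A A , becomes A' → A , A'
A → A , f becomes A' → , f A'
Add A' → ε

Resulting grammar:
A → f A'
A' → A , A'
A' → , f A'
A' → ε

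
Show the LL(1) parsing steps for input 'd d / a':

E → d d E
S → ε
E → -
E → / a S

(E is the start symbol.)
LL(1) parsing maintains a stack (initially the start symbol over $) and the input. At each step: if the stack top is a terminal, match it against the current input token; if it is a non-terminal N, replace it with the RHS of M[N, lookahead] (the unique production whose predict set contains the lookahead).

Stack is shown with the top on the left.

Stack    Input      Action
--------------------------
E $      d d / a $  output E → d d E
d d E $  d d / a $  match 'd'
d E $    d / a $    match 'd'
E $      / a $      output E → / a S
/ a S $  / a $      match '/'
a S $    a $        match 'a'
S $      $          output S → ε
$        $          accept

The string is accepted.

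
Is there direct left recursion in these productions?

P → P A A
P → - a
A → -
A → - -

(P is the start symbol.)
Direct left recursion occurs when N → N α for some non-terminal N (the right-hand side begins with the left-hand side itself).

P → P A A: LEFT RECURSIVE (starts with P)
P → - a: starts with '-'
A → -: starts with '-'
A → - -: starts with '-'

The grammar has direct left recursion on: P.

Answer: Yes, P is left-recursive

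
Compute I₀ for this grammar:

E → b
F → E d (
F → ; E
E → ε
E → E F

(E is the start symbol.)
First, augment the grammar with E' → E
I₀ = CLOSURE({ [E' → . E] }):
  [E' → . E] has the dot before E: add [E → . b], [E → .], [E → . E F]
No further items can be added.

I₀ = { [E → . E F], [E → . b], [E → .], [E' → . E] }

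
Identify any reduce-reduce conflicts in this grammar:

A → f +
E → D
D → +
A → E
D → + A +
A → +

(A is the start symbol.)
Augment with A' → A and build the canonical LR(0) collection (I0 = CLOSURE({[A' → . A]}), then GOTO on every symbol after a dot until no new states appear). It has 9 states:
  I0: { [A → . +], [A → . E], [A → . f +], [A' → . A], [D → . + A +], [D → . +], [E → . D] }  — shift
  I1: { [A → + .], [A → . +], [A → . E], [A → . f +], [D → + . A +], [D → + .], [D → . + A +], [D → . +], [E → . D] }  — shift, 2 reduces
  I2: { [A' → A .] }  — accept
  I3: { [E → D .] }  — reduce
  I4: { [A → E .] }  — reduce
  I5: { [A → f . +] }  — shift
  I6: { [A → f + .] }  — reduce
  I7: { [D → + A . +] }  — shift
  I8: { [D → + A + .] }  — reduce

I1 contains complete items [A → + .], [D → + .] — reduce-reduce conflict.

Answer: Yes — I1: [A → + .] vs [D → + .]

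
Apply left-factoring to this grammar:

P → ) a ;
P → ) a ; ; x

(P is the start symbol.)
Left-factoring transforms A → αβ₁ | αβ₂ into A → αA' and A' → β₁ | β₂
(α is the longest common prefix among the alternatives). Repeat until
no nonterminal has two alternatives with a common prefix.

Round 1: P has alternatives sharing prefix ') a ;'. Introduce P': P → ) a ; P'
  Add: P' → ε
  Add: P' → ; x

No remaining common prefixes — done.

Resulting grammar:
P → ) a ; P'
P' → ε
P' → ; x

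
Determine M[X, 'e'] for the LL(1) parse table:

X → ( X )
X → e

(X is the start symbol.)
X → e

To find M[X, 'e'], we find productions for X where 'e' is in the predict set (PREDICT(N → α) = (FIRST(α) \ {ε}) ∪ (FOLLOW(N) if α ⇒* ε)).

X → ( X ): PREDICT = { '(' }
X → e: PREDICT = { 'e' }
  'e' is in predict set, so this production goes in M[X, 'e']

M[X, 'e'] = X → e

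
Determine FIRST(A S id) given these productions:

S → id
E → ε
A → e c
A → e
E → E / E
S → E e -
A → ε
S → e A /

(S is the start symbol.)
FIRST sets of the non-terminals involved (from the grammar, by fixed-point iteration):
  FIRST(A) = { 'e', ε }
  FIRST(S) = { '/', 'e', 'id' }

To compute FIRST(A S id), process the symbols left to right:
Symbol A is a non-terminal. Add FIRST(A) \ {ε} = { 'e' }
A is nullable (ε ∈ FIRST(A)), continue to the next symbol.
Symbol S is a non-terminal. Add FIRST(S) \ {ε} = { '/', 'e', 'id' }
S is not nullable (ε ∉ FIRST(S)), so stop here.
FIRST(A S id) = { '/', 'e', 'id' }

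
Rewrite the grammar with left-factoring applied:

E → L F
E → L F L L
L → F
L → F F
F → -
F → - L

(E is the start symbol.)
E → L F E'
E' → ε
E' → L L
L → F L'
L' → ε
L' → F
F → - F'
F' → ε
F' → L

Left-factoring transforms A → αβ₁ | αβ₂ into A → αA' and A' → β₁ | β₂
(α is the longest common prefix among the alternatives). Repeat until
no nonterminal has two alternatives with a common prefix.

Round 1: E has alternatives sharing prefix 'L F'. Introduce E': E → L F E'
  Add: E' → ε
  Add: E' → L L

Round 2: L has alternatives sharing prefix 'F'. Introduce L': L → F L'
  Add: L' → ε
  Add: L' → F

Round 3: F has alternatives sharing prefix '-'. Introduce F': F → - F'
  Add: F' → ε
  Add: F' → L

No remaining common prefixes — done.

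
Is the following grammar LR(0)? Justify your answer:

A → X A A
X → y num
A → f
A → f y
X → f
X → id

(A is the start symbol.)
No. Shift-reduce conflict between [A → f .] and [A → f . y]

A grammar is LR(0) if no state in the canonical LR(0) collection has:
  - both a shift item (dot before a terminal) and a complete item (shift-reduce conflict), or
  - two or more complete items (reduce-reduce conflict; the accept item [A' → A .] counts as a complete item here).

Augment with A' → A and build the canonical LR(0) collection (I0 = CLOSURE({[A' → . A]}), then GOTO on every symbol after a dot until no new states appear). It has 10 states:
  I0: { [A → . X A A], [A → . f y], [A → . f], [A' → . A], [X → . f], [X → . id], [X → . y num] }  — shift
  I1: { [A' → A .] }  — accept
  I2: { [A → . X A A], [A → . f y], [A → . f], [A → X . A A], [X → . f], [X → . id], [X → . y num] }  — shift
  I3: { [A → f . y], [A → f .], [X → f .] }  — shift, 2 reduces
  I4: { [X → id .] }  — reduce
  I5: { [X → y . num] }  — shift
  I6: { [X → y num .] }  — reduce
  I7: { [A → f y .] }  — reduce
  I8: { [A → . X A A], [A → . f y], [A → . f], [A → X A . A], [X → . f], [X → . id], [X → . y num] }  — shift
  I9: { [A → X A A .] }  — reduce

Conflict in state I3:
  Shift-reduce conflict between [A → f .] and [A → f . y]
So the grammar is NOT LR(0).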